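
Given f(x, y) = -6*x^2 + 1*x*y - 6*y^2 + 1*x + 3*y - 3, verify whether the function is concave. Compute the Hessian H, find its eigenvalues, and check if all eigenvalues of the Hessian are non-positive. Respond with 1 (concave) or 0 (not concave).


The Hessian of f(x,y) = -6*x^2 + 1*x*y - 6*y^2 + 1*x + 3*y - 3 is:
H = [[-12, 1], [1, -12]]
Trace = -12 - 12 = -24
Determinant = -12*-12 - (1)^2 = 143
Discriminant = (-24)^2 - 4*143 = 4.0
Eigenvalues: lambda_1 = -13.0, lambda_2 = -11.0
The function is concave.

1


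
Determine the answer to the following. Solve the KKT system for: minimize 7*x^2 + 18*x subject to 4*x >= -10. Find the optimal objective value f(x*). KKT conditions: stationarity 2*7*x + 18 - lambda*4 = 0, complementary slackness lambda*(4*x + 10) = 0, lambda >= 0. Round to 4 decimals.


Step 1: Try lambda = 0 (constraint inactive).
Stationarity: 2*7*x + 18 = 0
x* = -18/(2*7) = -9/7 = -1.2857 (rounded; the exact value -9/7 is used below)
Check constraint: 4*-1.2857 = -5.1428 >= -10 -- satisfied.
Step 2: Compute optimal value.
f(x*) = 7*(-9/7)^2 + 18*(-9/7) = -11.5714


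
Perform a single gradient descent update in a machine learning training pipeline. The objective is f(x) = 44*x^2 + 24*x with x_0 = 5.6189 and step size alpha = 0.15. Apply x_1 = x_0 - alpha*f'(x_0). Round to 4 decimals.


We compute the gradient at x_0 and apply the update.
f'(x) = 88*x + 24
f'(5.6189) = 88*5.6189 + 24 = 518.4632
x_1 = 5.6189 - 0.15*518.4632 = -72.1506


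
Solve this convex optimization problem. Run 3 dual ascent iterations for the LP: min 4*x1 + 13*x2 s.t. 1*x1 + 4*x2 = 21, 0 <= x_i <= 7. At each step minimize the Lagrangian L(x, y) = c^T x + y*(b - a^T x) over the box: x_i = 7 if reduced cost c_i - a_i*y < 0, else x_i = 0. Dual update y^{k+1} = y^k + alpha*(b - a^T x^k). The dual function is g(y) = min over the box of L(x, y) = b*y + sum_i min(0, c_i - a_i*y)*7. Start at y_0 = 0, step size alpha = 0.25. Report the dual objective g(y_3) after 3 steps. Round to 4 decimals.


Dual ascent for LP: min 4*x1 + 13*x2, 1*x1 + 4*x2 = 21, 0 <= x_i <= 7
Step 1: y^k = 0.0, reduced costs: (4.0, 13.0)
  x^k = (0.0, 0.0), subgradient = b - a^T x = 21.0
  y^{k+1} = 0.0 + 0.25*21.0 = 5.25
Step 2: y^k = 5.25, reduced costs: (-1.25, -8.0)
  x^k = (7.0, 7.0), subgradient = b - a^T x = -14.0
  y^{k+1} = 5.25 + 0.25*-14.0 = 1.75
Step 3: y^k = 1.75, reduced costs: (2.25, 6.0)
  x^k = (0.0, 0.0), subgradient = b - a^T x = 21.0
  y^{k+1} = 1.75 + 0.25*21.0 = 7.0
Dual objective at y_3 = 7.0: reduced costs (-3.0, -15.0), box minimizer x = (7.0, 7.0)
g(y_3) = b*y + (c1 - a1*y)*x1 + (c2 - a2*y)*x2 = 21*7.0 + (-3.0)*7.0 + (-15.0)*7.0 = 147.0 - 21.0 - 105.0 = 21.0


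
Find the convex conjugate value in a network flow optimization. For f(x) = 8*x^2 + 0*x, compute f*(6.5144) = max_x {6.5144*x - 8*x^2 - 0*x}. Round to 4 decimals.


f*(y) = sup_x {y*x - a*x^2 - b*x} = sup_x {(y-b)*x - a*x^2}
FOC: (y - b) - 2a*x = 0 => x* = (y - b)/(2a)
x* = (6.5144 - 0)/(2*8) = 0.4072
f*(6.5144) = (y-b)^2/(4a) = (6.5144 - 0)^2/(4*8)
= 42.4374/32 = 1.3262


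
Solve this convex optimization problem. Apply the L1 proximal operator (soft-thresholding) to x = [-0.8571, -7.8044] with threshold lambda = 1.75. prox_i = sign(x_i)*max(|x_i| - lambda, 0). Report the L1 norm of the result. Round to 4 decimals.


Soft-thresholding with lambda = 1.75:
prox(-0.8571) = sign(-0.8571)*max(|-0.8571| - 1.75, 0) = 0.0
prox(-7.8044) = sign(-7.8044)*max(|-7.8044| - 1.75, 0) = -6.0544
prox(x) = [0.0, -6.0544]
||prox(x)||_1 = 0.0 + 6.0544 = 6.0544


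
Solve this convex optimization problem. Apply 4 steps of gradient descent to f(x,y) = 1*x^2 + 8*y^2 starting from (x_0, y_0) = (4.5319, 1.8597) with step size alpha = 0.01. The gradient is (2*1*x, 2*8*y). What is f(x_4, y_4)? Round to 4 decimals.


Gradient descent on f(x,y) = 1*x^2 + 8*y^2.
Starting point: (4.5319, 1.8597), alpha = 0.01
Step 1: grad_x = 2*1*4.5319 = 9.0638, grad_y = 2*8*1.8597 = 29.7552
  x_1 = 4.5319 - 0.01*9.0638 = 4.4413
  y_1 = 1.8597 - 0.01*29.7552 = 1.5621
Step 2: grad_x = 2*1*4.4413 = 8.8825, grad_y = 2*8*1.5621 = 24.9944
  x_2 = 4.4413 - 0.01*8.8825 = 4.3524
  y_2 = 1.5621 - 0.01*24.9944 = 1.3122
Step 3: grad_x = 2*1*4.3524 = 8.7049, grad_y = 2*8*1.3122 = 20.9953
  x_3 = 4.3524 - 0.01*8.7049 = 4.2654
  y_3 = 1.3122 - 0.01*20.9953 = 1.1023
Step 4: grad_x = 2*1*4.2654 = 8.5308, grad_y = 2*8*1.1023 = 17.636
  x_4 = 4.2654 - 0.01*8.5308 = 4.1801
  y_4 = 1.1023 - 0.01*17.636 = 0.9259
f(4.1801, 0.9259) = 1*4.1801^2 + 8*0.9259^2 = 24.3313


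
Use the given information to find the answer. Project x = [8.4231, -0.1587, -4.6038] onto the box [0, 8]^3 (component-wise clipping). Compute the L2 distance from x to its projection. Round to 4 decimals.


Project each component onto [0, 8].
clip(8.4231) = 8.0, clip(-0.1587) = 0.0, clip(-4.6038) = 0.0
Projection = [8.0, 0.0, 0.0]
Squared diffs: [0.179, 0.0252, 21.195]
Distance = sqrt(21.3992) = 4.6259


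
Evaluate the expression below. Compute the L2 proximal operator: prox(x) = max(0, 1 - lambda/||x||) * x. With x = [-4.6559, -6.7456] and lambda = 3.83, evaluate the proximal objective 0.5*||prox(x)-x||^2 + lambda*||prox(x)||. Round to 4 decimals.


Step 1: Compute ||x||.
||x|| = 8.1964
Step 2: Compute scaling factor.
scale = max(0, 1 - 3.83/8.1964) = 0.5327
Step 3: prox(x) = [-2.4803, -3.5935]
||prox(x)|| = 4.3664
Step 4: Proximal objective.
0.5*||prox-x||^2 = 7.3345
lambda*||prox|| = 16.7233
Total = 24.0577


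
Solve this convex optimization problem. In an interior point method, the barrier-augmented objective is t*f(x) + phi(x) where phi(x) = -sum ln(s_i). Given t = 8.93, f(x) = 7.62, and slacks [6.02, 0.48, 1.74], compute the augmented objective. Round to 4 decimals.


Step 1: Compute log-barrier.
ln values: [1.7951, -0.734, 0.5539]
phi = -(1.7951 - 0.734 + 0.5539) = -1.615
Step 2: Compute augmented objective.
t*f(x) = 8.93*7.62 = 68.0466
Total = 68.0466 - 1.615 = 66.4316


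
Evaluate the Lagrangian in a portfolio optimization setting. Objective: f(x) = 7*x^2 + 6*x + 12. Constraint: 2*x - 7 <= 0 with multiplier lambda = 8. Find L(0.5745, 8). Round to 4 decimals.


Step 1: Evaluate f(x).
f(0.5745) = 7*0.5745^2 + 6*0.5745 + 12 = 17.7574
Step 2: Evaluate g(x).
g(0.5745) = 2*0.5745 - 7 = -5.851
Step 3: Compute Lagrangian.
L = 17.7574 + 8*-5.851 = -29.0506


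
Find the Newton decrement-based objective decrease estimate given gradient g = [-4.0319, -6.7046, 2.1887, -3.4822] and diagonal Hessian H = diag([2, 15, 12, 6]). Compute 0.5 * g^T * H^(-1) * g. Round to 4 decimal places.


Step 1: H is diagonal, so H^(-1) * g = [-2.016, -0.447, 0.1824, -0.5804].
Step 2: g^T H^(-1) g = sum_i g_i^2 / H_ii
  = (-4.0319)^2/2 + (-6.7046)^2/15 + (2.1887)^2/12 + (-3.4822)^2/6
  = 8.1281 + 2.9968 + 0.3992 + 2.021 = 13.545
Step 3: Objective decrease = 0.5 * g^T H^(-1) g = 6.7725


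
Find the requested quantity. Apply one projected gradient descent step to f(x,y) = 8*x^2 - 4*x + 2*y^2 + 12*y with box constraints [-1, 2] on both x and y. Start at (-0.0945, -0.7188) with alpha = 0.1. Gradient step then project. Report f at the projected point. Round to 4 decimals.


Step 1: Compute gradient at (-0.0945, -0.7188).
grad_x = 2*8*-0.0945 - 4 = -5.512
grad_y = 2*2*-0.7188 + 12 = 9.1248
Step 2: Gradient step.
x_raw = -0.0945 - 0.1*-5.512 = 0.4567
y_raw = -0.7188 - 0.1*9.1248 = -1.6313
Step 3: Project onto [-1, 2].
x_proj = clip(0.4567) = 0.4567
y_proj = clip(-1.6313) = -1.0
Step 4: Evaluate f.
f(0.4567, -1.0) = -10.1582


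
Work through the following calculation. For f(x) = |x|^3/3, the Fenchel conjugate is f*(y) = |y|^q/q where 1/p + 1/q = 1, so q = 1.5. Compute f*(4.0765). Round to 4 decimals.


The conjugate exponent q satisfies 1/p + 1/q = 1.
p = 3, so q = 3/(3 - 1) = 1.5
|y|^q = 4.0765^1.5 = 8.2306
f*(4.0765) = 8.2306 / 1.5 = 5.4871


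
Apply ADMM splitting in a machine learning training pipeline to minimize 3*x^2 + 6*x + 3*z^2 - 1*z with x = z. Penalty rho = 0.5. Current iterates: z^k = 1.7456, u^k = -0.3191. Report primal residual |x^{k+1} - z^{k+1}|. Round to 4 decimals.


ADMM iteration with rho = 0.5, z^k = 1.7456, u^k = -0.3191
Step 1: x-update.
Minimize 3*x^2 + 6*x + (0.5/2)*(x - 1.7456 - 0.3191)^2
FOC: (2*3 + 0.5)*x = -6 + 0.5*(1.7456 + 0.3191)
x^{k+1} = -0.7643
Step 2: z-update.
Minimize 3*z^2 - 1*z + (0.5/2)*(-0.7643 - z - 0.3191)^2
FOC: (2*3 + 0.5)*z = 1 + 0.5*(-0.7643 - 0.3191)
z^{k+1} = 0.0705
Step 3: u-update.
u^{k+1} = -0.3191 - 0.7643 - 0.0705 = -1.1539
Step 4: Primal residual = |-0.7643 - 0.0705| = 0.8348


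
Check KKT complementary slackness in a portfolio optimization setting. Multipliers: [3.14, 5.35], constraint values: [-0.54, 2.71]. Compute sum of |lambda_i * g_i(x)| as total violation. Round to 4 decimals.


KKT complementary slackness check:
lambda_1 * g_1 = 3.14 * -0.54 = -1.6956
lambda_2 * g_2 = 5.35 * 2.71 = 14.4985
Total violation = 1.6956 + 14.4985 = 16.1941


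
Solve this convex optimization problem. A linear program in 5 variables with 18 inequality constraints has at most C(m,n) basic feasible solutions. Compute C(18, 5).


Each vertex corresponds to some choice of n active constraints out of m, so the number of vertices is at most C(m, n) = m! / (n!(m-n)!).
m = 18, n = 5
Numerator: 18 * 17 * 16 * 15 * 14
Denominator: 5! = 120
C(18, 5) = 8568


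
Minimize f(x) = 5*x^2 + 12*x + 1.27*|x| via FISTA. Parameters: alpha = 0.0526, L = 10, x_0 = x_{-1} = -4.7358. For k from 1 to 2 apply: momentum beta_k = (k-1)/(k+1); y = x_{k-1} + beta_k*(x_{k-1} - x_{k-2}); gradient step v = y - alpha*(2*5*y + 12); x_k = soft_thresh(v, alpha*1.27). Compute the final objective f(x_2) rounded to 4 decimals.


FISTA on f(x) = 5*x^2 + 12*x + 1.27*|x|
L = 10, alpha = 0.0526
Iteration 1: beta = 0.0, y = -4.7358 + 0.0*(-4.7358 + 4.7358) = -4.7358
  grad(y) = -35.358, v = y - alpha*grad = -2.876
  prox(v) = soft_thresh(-2.876, 0.0668) = -2.8092
Iteration 2: beta = 0.3333, y = -2.8092 + 0.3333*(-2.8092 + 4.7358) = -2.167
  grad(y) = -9.6696, v = y - alpha*grad = -1.6583
  prox(v) = soft_thresh(-1.6583, 0.0668) = -1.5915
f(x_2) = 5*(-1.5915)^2 + 12*(-1.5915) + 1.27*|-1.5915| = -4.4123


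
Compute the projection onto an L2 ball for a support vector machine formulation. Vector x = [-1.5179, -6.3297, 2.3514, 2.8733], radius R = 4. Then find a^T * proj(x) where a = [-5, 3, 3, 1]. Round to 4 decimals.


Step 1: Compute ||x|| (intermediates to 6 decimals).
||x|| = sqrt((-1.5179)^2 + (-6.3297)^2 + 2.3514^2 + 2.8733^2) = 7.493601
Step 2: Project.
Since ||x|| > R, scale = R/||x|| = 4/7.493601 = 0.533789, proj(x) = scale * x
proj(x) = [-0.810238, -3.378724, 1.255151, 1.533736]
Step 3: Dot product.
a^T * proj(x) = -5*(-0.810238) + 3*(-3.378724) + 3*1.255151 + 1*1.533736 = -0.7858


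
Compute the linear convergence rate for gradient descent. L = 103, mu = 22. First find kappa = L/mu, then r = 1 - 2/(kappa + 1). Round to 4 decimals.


Step 1: Compute the condition number.
kappa = L/mu = 103/22 = 4.6818
Step 2: Compute the convergence rate.
r = 1 - 2/(kappa + 1) = 1 - 2*mu/(L + mu) = (L - mu)/(L + mu) = 81/125 = 0.648


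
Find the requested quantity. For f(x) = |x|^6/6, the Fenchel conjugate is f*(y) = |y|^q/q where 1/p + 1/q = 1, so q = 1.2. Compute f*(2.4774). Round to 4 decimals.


The conjugate exponent q satisfies 1/p + 1/q = 1.
p = 6, so q = 6/(6 - 1) = 1.2
|y|^q = 2.4774^1.2 = 2.9703
f*(2.4774) = 2.9703 / 1.2 = 2.4752


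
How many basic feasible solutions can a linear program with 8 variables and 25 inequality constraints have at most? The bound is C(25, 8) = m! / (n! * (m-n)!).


Each vertex corresponds to some choice of n active constraints out of m, so the number of vertices is at most C(m, n) = m! / (n!(m-n)!).
m = 25, n = 8
Numerator: 25 * 24 * 23 * 22 * 21 * 20 * 19 * 18
Denominator: 8! = 40320
C(25, 8) = 1081575


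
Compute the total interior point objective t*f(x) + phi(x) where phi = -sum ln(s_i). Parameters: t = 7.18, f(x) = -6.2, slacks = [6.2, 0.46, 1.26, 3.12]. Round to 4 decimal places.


Step 1: Compute log-barrier.
ln values: [1.8245, -0.7765, 0.2311, 1.1378]
phi = -(1.8245 - 0.7765 + 0.2311 + 1.1378) = -2.417
Step 2: Compute augmented objective.
t*f(x) = 7.18*-6.2 = -44.516
Total = -44.516 - 2.417 = -46.933


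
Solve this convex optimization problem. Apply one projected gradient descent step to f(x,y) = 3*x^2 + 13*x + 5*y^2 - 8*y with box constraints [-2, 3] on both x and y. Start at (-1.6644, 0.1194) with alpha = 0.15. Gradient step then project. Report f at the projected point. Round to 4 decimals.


Step 1: Compute gradient at (-1.6644, 0.1194).
grad_x = 2*3*-1.6644 + 13 = 3.0136
grad_y = 2*5*0.1194 - 8 = -6.806
Step 2: Gradient step.
x_raw = -1.6644 - 0.15*3.0136 = -2.1164
y_raw = 0.1194 - 0.15*-6.806 = 1.1403
Step 3: Project onto [-2, 3].
x_proj = clip(-2.1164) = -2.0
y_proj = clip(1.1403) = 1.1403
Step 4: Evaluate f.
f(-2.0, 1.1403) = -16.621


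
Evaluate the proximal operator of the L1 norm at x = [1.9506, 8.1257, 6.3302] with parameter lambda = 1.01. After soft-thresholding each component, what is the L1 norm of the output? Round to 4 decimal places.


Soft-thresholding with lambda = 1.01:
prox(1.9506) = sign(1.9506)*max(|1.9506| - 1.01, 0) = 0.9406
prox(8.1257) = sign(8.1257)*max(|8.1257| - 1.01, 0) = 7.1157
prox(6.3302) = sign(6.3302)*max(|6.3302| - 1.01, 0) = 5.3202
prox(x) = [0.9406, 7.1157, 5.3202]
||prox(x)||_1 = 0.9406 + 7.1157 + 5.3202 = 13.3765


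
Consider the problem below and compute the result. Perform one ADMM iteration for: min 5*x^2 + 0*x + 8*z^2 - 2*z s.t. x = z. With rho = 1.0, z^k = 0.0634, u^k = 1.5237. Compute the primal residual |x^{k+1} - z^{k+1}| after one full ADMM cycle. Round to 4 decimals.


ADMM iteration with rho = 1.0, z^k = 0.0634, u^k = 1.5237
Step 1: x-update.
Minimize 5*x^2 + 0*x + (1.0/2)*(x - 0.0634 + 1.5237)^2
FOC: (2*5 + 1.0)*x = 0 + 1.0*(0.0634 - 1.5237)
x^{k+1} = -0.1328
Step 2: z-update.
Minimize 8*z^2 - 2*z + (1.0/2)*(-0.1328 - z + 1.5237)^2
FOC: (2*8 + 1.0)*z = 2 + 1.0*(-0.1328 + 1.5237)
z^{k+1} = 0.1995
Step 3: u-update.
u^{k+1} = 1.5237 - 0.1328 - 0.1995 = 1.1915
Step 4: Primal residual = |-0.1328 - 0.1995| = 0.3322


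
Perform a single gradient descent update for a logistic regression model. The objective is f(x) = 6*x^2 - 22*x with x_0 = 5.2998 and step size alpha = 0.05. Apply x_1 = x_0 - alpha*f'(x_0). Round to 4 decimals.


We compute the gradient at x_0 and apply the update.
f'(x) = 12*x - 22
f'(5.2998) = 12*5.2998 - 22 = 41.5976
x_1 = 5.2998 - 0.05*41.5976 = 3.2199


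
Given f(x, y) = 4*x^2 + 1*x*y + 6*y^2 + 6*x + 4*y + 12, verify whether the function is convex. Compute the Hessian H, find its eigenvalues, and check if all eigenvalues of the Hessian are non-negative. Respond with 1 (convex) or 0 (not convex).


The Hessian of f(x,y) = 4*x^2 + 1*x*y + 6*y^2 + 6*x + 4*y + 12 is:
H = [[8, 1], [1, 12]]
Trace = 8 + 12 = 20
Determinant = 8*12 - (1)^2 = 95
Discriminant = (20)^2 - 4*95 = 20.0
Eigenvalues: lambda_1 = 7.7639, lambda_2 = 12.2361
The function is convex.

1


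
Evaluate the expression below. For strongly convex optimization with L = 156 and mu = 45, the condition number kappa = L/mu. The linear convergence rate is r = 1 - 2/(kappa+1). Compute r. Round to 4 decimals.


Step 1: Compute the condition number.
kappa = L/mu = 156/45 = 3.4667
Step 2: Compute the convergence rate.
r = 1 - 2/(kappa + 1) = 1 - 2*mu/(L + mu) = (L - mu)/(L + mu) = 111/201 = 0.5522


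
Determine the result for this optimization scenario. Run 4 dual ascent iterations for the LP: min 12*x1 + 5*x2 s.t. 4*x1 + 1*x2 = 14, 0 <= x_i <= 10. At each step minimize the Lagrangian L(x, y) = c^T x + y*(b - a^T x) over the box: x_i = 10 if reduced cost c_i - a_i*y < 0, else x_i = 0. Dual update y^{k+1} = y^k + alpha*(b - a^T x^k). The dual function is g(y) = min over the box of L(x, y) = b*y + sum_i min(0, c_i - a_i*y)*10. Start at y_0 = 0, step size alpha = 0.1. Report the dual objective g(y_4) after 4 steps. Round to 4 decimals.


Dual ascent for LP: min 12*x1 + 5*x2, 4*x1 + 1*x2 = 14, 0 <= x_i <= 10
Step 1: y^k = 0.0, reduced costs: (12.0, 5.0)
  x^k = (0.0, 0.0), subgradient = b - a^T x = 14.0
  y^{k+1} = 0.0 + 0.1*14.0 = 1.4
Step 2: y^k = 1.4, reduced costs: (6.4, 3.6)
  x^k = (0.0, 0.0), subgradient = b - a^T x = 14.0
  y^{k+1} = 1.4 + 0.1*14.0 = 2.8
Step 3: y^k = 2.8, reduced costs: (0.8, 2.2)
  x^k = (0.0, 0.0), subgradient = b - a^T x = 14.0
  y^{k+1} = 2.8 + 0.1*14.0 = 4.2
Step 4: y^k = 4.2, reduced costs: (-4.8, 0.8)
  x^k = (10.0, 0.0), subgradient = b - a^T x = -26.0
  y^{k+1} = 4.2 + 0.1*-26.0 = 1.6
Dual objective at y_4 = 1.6: reduced costs (5.6, 3.4), box minimizer x = (0.0, 0.0)
g(y_4) = b*y + (c1 - a1*y)*x1 + (c2 - a2*y)*x2 = 14*1.6 + 5.6*0.0 + 3.4*0.0 = 22.4 + 0.0 + 0.0 = 22.4


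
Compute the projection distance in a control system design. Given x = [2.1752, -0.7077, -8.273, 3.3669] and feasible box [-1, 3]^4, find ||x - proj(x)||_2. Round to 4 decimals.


Project each component onto [-1, 3].
clip(2.1752) = 2.1752, clip(-0.7077) = -0.7077, clip(-8.273) = -1.0, clip(3.3669) = 3.0
Projection = [2.1752, -0.7077, -1.0, 3.0]
Squared diffs: [0.0, 0.0, 52.8965, 0.1346]
Distance = sqrt(53.0311) = 7.2822


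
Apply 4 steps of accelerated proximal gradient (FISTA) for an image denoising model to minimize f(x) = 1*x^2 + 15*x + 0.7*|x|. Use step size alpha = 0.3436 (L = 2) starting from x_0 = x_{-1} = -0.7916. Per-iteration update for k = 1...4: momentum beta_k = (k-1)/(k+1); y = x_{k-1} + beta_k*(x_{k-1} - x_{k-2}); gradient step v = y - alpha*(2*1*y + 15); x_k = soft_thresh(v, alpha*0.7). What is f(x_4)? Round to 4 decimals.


FISTA on f(x) = 1*x^2 + 15*x + 0.7*|x|
L = 2, alpha = 0.3436
Iteration 1: beta = 0.0, y = -0.7916 + 0.0*(-0.7916 + 0.7916) = -0.7916
  grad(y) = 13.4168, v = y - alpha*grad = -5.4016
  prox(v) = soft_thresh(-5.4016, 0.2405) = -5.1611
Iteration 2: beta = 0.3333, y = -5.1611 + 0.3333*(-5.1611 + 0.7916) = -6.6176
  grad(y) = 1.7648, v = y - alpha*grad = -7.224
  prox(v) = soft_thresh(-7.224, 0.2405) = -6.9835
Iteration 3: beta = 0.5, y = -6.9835 + 0.5*(-6.9835 + 5.1611) = -7.8946
  grad(y) = -0.7893, v = y - alpha*grad = -7.6234
  prox(v) = soft_thresh(-7.6234, 0.2405) = -7.3829
Iteration 4: beta = 0.6, y = -7.3829 + 0.6*(-7.3829 + 6.9835) = -7.6226
  grad(y) = -0.2452, v = y - alpha*grad = -7.5384
  prox(v) = soft_thresh(-7.5384, 0.2405) = -7.2978
f(x_4) = 1*(-7.2978)^2 + 15*(-7.2978) + 0.7*|-7.2978| = -51.1006


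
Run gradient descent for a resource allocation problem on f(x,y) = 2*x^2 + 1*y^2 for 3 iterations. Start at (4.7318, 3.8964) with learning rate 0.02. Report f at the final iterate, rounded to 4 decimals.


Gradient descent on f(x,y) = 2*x^2 + 1*y^2.
Starting point: (4.7318, 3.8964), alpha = 0.02
Step 1: grad_x = 2*2*4.7318 = 18.9272, grad_y = 2*1*3.8964 = 7.7928
  x_1 = 4.7318 - 0.02*18.9272 = 4.3533
  y_1 = 3.8964 - 0.02*7.7928 = 3.7405
Step 2: grad_x = 2*2*4.3533 = 17.413, grad_y = 2*1*3.7405 = 7.4811
  x_2 = 4.3533 - 0.02*17.413 = 4.005
  y_2 = 3.7405 - 0.02*7.4811 = 3.5909
Step 3: grad_x = 2*2*4.005 = 16.02, grad_y = 2*1*3.5909 = 7.1818
  x_3 = 4.005 - 0.02*16.02 = 3.6846
  y_3 = 3.5909 - 0.02*7.1818 = 3.4473
f(3.6846, 3.4473) = 2*3.6846^2 + 1*3.4473^2 = 39.0363


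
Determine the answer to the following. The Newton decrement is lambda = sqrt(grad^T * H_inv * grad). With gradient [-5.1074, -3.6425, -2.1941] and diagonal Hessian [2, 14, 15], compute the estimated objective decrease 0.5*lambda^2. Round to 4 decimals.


Step 1: H is diagonal, so H^(-1) * g = [-2.5537, -0.2602, -0.1463].
Step 2: g^T H^(-1) g = sum_i g_i^2 / H_ii
  = (-5.1074)^2/2 + (-3.6425)^2/14 + (-2.1941)^2/15
  = 13.0428 + 0.9477 + 0.3209 = 14.3114
Step 3: Objective decrease = 0.5 * g^T H^(-1) g = 7.1557


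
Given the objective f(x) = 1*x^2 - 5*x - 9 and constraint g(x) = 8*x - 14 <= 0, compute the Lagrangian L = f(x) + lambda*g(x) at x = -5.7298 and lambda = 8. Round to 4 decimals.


Step 1: Evaluate f(x).
f(-5.7298) = 1*(-5.7298)^2 - 5*(-5.7298) - 9 = 52.4796
Step 2: Evaluate g(x).
g(-5.7298) = 8*-5.7298 - 14 = -59.8384
Step 3: Compute Lagrangian.
L = 52.4796 + 8*-59.8384 = -426.2276


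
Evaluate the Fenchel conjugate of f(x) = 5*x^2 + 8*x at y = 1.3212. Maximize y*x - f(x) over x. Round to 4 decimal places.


f*(y) = sup_x {y*x - a*x^2 - b*x} = sup_x {(y-b)*x - a*x^2}
FOC: (y - b) - 2a*x = 0 => x* = (y - b)/(2a)
x* = (1.3212 - 8)/(2*5) = -0.6679
f*(1.3212) = (y-b)^2/(4a) = (1.3212 - 8)^2/(4*5)
= 44.6064/20 = 2.2303


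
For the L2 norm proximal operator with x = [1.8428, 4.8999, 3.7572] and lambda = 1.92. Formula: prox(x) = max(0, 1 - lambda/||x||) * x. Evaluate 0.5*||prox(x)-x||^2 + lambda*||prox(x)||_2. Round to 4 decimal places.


Step 1: Compute ||x||.
||x|| = 6.4437
Step 2: Compute scaling factor.
scale = max(0, 1 - 1.92/6.4437) = 0.702
Step 3: prox(x) = [1.2937, 3.4399, 2.6377]
||prox(x)|| = 4.5237
Step 4: Proximal objective.
0.5*||prox-x||^2 = 1.8432
lambda*||prox|| = 8.6855
Total = 10.5287


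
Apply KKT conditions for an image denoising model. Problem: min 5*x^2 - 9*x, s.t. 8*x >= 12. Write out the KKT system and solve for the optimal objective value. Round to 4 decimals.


Step 1: Try lambda = 0 (constraint inactive).
x_unc = 9/(2*5) = 0.9
Check: 8*0.9 = 7.2 < 12 -- violated!
Step 2: Constraint must be active: 8*x = 12
x* = 12/8 = 1.5
lambda = (2*5*1.5 - 9)/8 = 0.75
Step 3: Compute optimal value.
f(x*) = 5*1.5^2 - 9*1.5 = -2.25


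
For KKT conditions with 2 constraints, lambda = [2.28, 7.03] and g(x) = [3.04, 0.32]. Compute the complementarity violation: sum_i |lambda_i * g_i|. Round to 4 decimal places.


KKT complementary slackness check:
lambda_1 * g_1 = 2.28 * 3.04 = 6.9312
lambda_2 * g_2 = 7.03 * 0.32 = 2.2496
Total violation = 6.9312 + 2.2496 = 9.1808


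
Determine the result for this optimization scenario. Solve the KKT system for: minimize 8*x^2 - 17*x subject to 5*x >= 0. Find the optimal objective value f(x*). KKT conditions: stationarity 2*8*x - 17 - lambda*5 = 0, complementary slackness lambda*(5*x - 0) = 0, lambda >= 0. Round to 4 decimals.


Step 1: Try lambda = 0 (constraint inactive).
Stationarity: 2*8*x - 17 = 0
x* = 17/(2*8) = 1.0625
Check constraint: 5*1.0625 = 5.3125 >= 0 -- satisfied.
Step 2: Compute optimal value.
f(x*) = 8*1.0625^2 - 17*1.0625 = -9.0313


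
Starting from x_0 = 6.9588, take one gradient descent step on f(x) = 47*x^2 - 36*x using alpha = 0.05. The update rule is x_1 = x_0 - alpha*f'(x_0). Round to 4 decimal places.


We compute the gradient at x_0 and apply the update.
f'(x) = 94*x - 36
f'(6.9588) = 94*6.9588 - 36 = 618.1272
x_1 = 6.9588 - 0.05*618.1272 = -23.9476


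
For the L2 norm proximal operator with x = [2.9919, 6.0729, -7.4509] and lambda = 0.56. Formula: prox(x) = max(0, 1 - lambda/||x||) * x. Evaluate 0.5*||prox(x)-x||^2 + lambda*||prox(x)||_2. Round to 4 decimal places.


Step 1: Compute ||x||.
||x|| = 10.0671
Step 2: Compute scaling factor.
scale = max(0, 1 - 0.56/10.0671) = 0.9444
Step 3: prox(x) = [2.8255, 5.7351, -7.0364]
||prox(x)|| = 9.5071
Step 4: Proximal objective.
0.5*||prox-x||^2 = 0.1568
lambda*||prox|| = 5.324
Total = 5.4808


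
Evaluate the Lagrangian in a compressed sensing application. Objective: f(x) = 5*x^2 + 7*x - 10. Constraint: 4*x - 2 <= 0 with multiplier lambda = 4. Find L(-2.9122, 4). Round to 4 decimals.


Step 1: Evaluate f(x).
f(-2.9122) = 5*(-2.9122)^2 + 7*(-2.9122) - 10 = 12.0191
Step 2: Evaluate g(x).
g(-2.9122) = 4*-2.9122 - 2 = -13.6488
Step 3: Compute Lagrangian.
L = 12.0191 + 4*-13.6488 = -42.5761


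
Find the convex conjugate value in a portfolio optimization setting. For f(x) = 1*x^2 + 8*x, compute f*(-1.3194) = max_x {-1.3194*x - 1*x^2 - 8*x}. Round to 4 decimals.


f*(y) = sup_x {y*x - a*x^2 - b*x} = sup_x {(y-b)*x - a*x^2}
FOC: (y - b) - 2a*x = 0 => x* = (y - b)/(2a)
x* = (-1.3194 - 8)/(2*1) = -4.6597
f*(-1.3194) = (y-b)^2/(4a) = (-1.3194 - 8)^2/(4*1)
= 86.8512/4 = 21.7128


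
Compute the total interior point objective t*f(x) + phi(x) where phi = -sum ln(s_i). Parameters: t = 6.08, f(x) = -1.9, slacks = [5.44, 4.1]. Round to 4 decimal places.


Step 1: Compute log-barrier.
ln values: [1.6938, 1.411]
phi = -(1.6938 + 1.411) = -3.1048
Step 2: Compute augmented objective.
t*f(x) = 6.08*-1.9 = -11.552
Total = -11.552 - 3.1048 = -14.6568


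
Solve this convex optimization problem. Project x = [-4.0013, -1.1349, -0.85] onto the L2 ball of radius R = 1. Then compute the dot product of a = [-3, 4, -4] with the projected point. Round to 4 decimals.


Step 1: Compute ||x|| (intermediates to 6 decimals).
||x|| = sqrt((-4.0013)^2 + (-1.1349)^2 + (-0.85)^2) = 4.245103
Step 2: Project.
Since ||x|| > R, scale = R/||x|| = 1/4.245103 = 0.235566, proj(x) = scale * x
proj(x) = [-0.94257, -0.267344, -0.200231]
Step 3: Dot product.
a^T * proj(x) = -3*(-0.94257) + 4*(-0.267344) - 4*(-0.200231) = 2.5593


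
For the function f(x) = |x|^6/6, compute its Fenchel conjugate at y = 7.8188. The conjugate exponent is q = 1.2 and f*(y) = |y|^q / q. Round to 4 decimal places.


The conjugate exponent q satisfies 1/p + 1/q = 1.
p = 6, so q = 6/(6 - 1) = 1.2
|y|^q = 7.8188^1.2 = 11.7969
f*(7.8188) = 11.7969 / 1.2 = 9.8308


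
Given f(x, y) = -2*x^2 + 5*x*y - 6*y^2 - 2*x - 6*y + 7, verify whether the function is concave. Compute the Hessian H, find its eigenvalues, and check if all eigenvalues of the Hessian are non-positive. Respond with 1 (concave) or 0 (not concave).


The Hessian of f(x,y) = -2*x^2 + 5*x*y - 6*y^2 - 2*x - 6*y + 7 is:
H = [[-4, 5], [5, -12]]
Trace = -4 - 12 = -16
Determinant = -4*-12 - (5)^2 = 23
Discriminant = (-16)^2 - 4*23 = 164.0
Eigenvalues: lambda_1 = -14.4031, lambda_2 = -1.5969
The function is concave.

1


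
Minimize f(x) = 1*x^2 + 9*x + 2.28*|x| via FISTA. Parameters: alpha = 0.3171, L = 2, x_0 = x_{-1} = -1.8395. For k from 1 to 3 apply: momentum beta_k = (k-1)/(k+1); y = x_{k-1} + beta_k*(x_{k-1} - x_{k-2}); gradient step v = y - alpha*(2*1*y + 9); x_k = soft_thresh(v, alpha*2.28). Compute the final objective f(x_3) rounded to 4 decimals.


FISTA on f(x) = 1*x^2 + 9*x + 2.28*|x|
L = 2, alpha = 0.3171
Iteration 1: beta = 0.0, y = -1.8395 + 0.0*(-1.8395 + 1.8395) = -1.8395
  grad(y) = 5.321, v = y - alpha*grad = -3.5268
  prox(v) = soft_thresh(-3.5268, 0.723) = -2.8038
Iteration 2: beta = 0.3333, y = -2.8038 + 0.3333*(-2.8038 + 1.8395) = -3.1252
  grad(y) = 2.7495, v = y - alpha*grad = -3.9971
  prox(v) = soft_thresh(-3.9971, 0.723) = -3.2741
Iteration 3: beta = 0.5, y = -3.2741 + 0.5*(-3.2741 + 2.8038) = -3.5093
  grad(y) = 1.9814, v = y - alpha*grad = -4.1376
  prox(v) = soft_thresh(-4.1376, 0.723) = -3.4146
f(x_3) = 1*(-3.4146)^2 + 9*(-3.4146) + 2.28*|-3.4146| = -11.2866


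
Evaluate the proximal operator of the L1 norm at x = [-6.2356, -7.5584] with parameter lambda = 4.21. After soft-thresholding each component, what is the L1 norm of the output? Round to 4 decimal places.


Soft-thresholding with lambda = 4.21:
prox(-6.2356) = sign(-6.2356)*max(|-6.2356| - 4.21, 0) = -2.0256
prox(-7.5584) = sign(-7.5584)*max(|-7.5584| - 4.21, 0) = -3.3484
prox(x) = [-2.0256, -3.3484]
||prox(x)||_1 = 2.0256 + 3.3484 = 5.374


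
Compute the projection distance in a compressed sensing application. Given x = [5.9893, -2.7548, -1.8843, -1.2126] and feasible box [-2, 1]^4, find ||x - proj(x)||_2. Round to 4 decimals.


Project each component onto [-2, 1].
clip(5.9893) = 1.0, clip(-2.7548) = -2.0, clip(-1.8843) = -1.8843, clip(-1.2126) = -1.2126
Projection = [1.0, -2.0, -1.8843, -1.2126]
Squared diffs: [24.8931, 0.5697, 0.0, 0.0]
Distance = sqrt(25.4628) = 5.0461


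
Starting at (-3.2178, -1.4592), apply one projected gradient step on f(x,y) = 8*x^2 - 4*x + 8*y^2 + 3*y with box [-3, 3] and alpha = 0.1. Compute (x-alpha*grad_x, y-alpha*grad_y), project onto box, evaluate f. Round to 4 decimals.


Step 1: Compute gradient at (-3.2178, -1.4592).
grad_x = 2*8*-3.2178 - 4 = -55.4848
grad_y = 2*8*-1.4592 + 3 = -20.3472
Step 2: Gradient step.
x_raw = -3.2178 - 0.1*-55.4848 = 2.3307
y_raw = -1.4592 - 0.1*-20.3472 = 0.5755
Step 3: Project onto [-3, 3].
x_proj = clip(2.3307) = 2.3307
y_proj = clip(0.5755) = 0.5755
Step 4: Evaluate f.
f(2.3307, 0.5755) = 38.5102


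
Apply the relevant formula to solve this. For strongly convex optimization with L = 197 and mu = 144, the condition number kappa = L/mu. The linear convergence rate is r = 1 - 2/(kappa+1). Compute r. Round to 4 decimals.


Step 1: Compute the condition number.
kappa = L/mu = 197/144 = 1.3681
Step 2: Compute the convergence rate.
r = 1 - 2/(kappa + 1) = 1 - 2*mu/(L + mu) = (L - mu)/(L + mu) = 53/341 = 0.1554


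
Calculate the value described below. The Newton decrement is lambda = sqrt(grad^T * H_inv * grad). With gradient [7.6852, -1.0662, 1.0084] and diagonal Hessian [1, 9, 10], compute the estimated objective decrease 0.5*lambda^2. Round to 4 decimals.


Step 1: H is diagonal, so H^(-1) * g = [7.6852, -0.1185, 0.1008].
Step 2: g^T H^(-1) g = sum_i g_i^2 / H_ii
  = (7.6852)^2/1 + (-1.0662)^2/9 + (1.0084)^2/10
  = 59.0623 + 0.1263 + 0.1017 = 59.2903
Step 3: Objective decrease = 0.5 * g^T H^(-1) g = 29.6451


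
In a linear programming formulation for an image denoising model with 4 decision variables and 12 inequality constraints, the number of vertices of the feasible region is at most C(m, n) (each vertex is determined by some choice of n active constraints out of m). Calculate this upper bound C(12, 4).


Each vertex corresponds to some choice of n active constraints out of m, so the number of vertices is at most C(m, n) = m! / (n!(m-n)!).
m = 12, n = 4
Numerator: 12 * 11 * 10 * 9
Denominator: 4! = 24
C(12, 4) = 495


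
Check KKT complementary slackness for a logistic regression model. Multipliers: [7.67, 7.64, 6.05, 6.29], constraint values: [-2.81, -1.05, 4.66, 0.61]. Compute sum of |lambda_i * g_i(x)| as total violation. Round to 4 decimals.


KKT complementary slackness check:
lambda_1 * g_1 = 7.67 * -2.81 = -21.5527
lambda_2 * g_2 = 7.64 * -1.05 = -8.022
lambda_3 * g_3 = 6.05 * 4.66 = 28.193
lambda_4 * g_4 = 6.29 * 0.61 = 3.8369
Total violation = 21.5527 + 8.022 + 28.193 + 3.8369 = 61.6046


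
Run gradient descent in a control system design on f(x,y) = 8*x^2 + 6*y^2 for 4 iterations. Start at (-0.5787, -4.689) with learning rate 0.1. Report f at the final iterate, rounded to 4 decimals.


Gradient descent on f(x,y) = 8*x^2 + 6*y^2.
Starting point: (-0.5787, -4.689), alpha = 0.1
Step 1: grad_x = 2*8*-0.5787 = -9.2592, grad_y = 2*6*-4.689 = -56.268
  x_1 = -0.5787 - 0.1*-9.2592 = 0.3472
  y_1 = -4.689 - 0.1*-56.268 = 0.9378
Step 2: grad_x = 2*8*0.3472 = 5.5555, grad_y = 2*6*0.9378 = 11.2536
  x_2 = 0.3472 - 0.1*5.5555 = -0.2083
  y_2 = 0.9378 - 0.1*11.2536 = -0.1876
Step 3: grad_x = 2*8*-0.2083 = -3.3333, grad_y = 2*6*-0.1876 = -2.2507
  x_3 = -0.2083 - 0.1*-3.3333 = 0.125
  y_3 = -0.1876 - 0.1*-2.2507 = 0.0375
Step 4: grad_x = 2*8*0.125 = 2.0, grad_y = 2*6*0.0375 = 0.4501
  x_4 = 0.125 - 0.1*2.0 = -0.075
  y_4 = 0.0375 - 0.1*0.4501 = -0.0075
f(-0.075, -0.0075) = 8*(-0.075)^2 + 6*(-0.0075)^2 = 0.0453


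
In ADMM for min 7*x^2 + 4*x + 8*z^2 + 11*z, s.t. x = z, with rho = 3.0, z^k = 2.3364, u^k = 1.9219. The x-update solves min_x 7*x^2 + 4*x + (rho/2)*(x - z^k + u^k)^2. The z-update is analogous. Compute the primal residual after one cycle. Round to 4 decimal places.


ADMM iteration with rho = 3.0, z^k = 2.3364, u^k = 1.9219
Step 1: x-update.
Minimize 7*x^2 + 4*x + (3.0/2)*(x - 2.3364 + 1.9219)^2
FOC: (2*7 + 3.0)*x = -4 + 3.0*(2.3364 - 1.9219)
x^{k+1} = -0.1621
Step 2: z-update.
Minimize 8*z^2 + 11*z + (3.0/2)*(-0.1621 - z + 1.9219)^2
FOC: (2*8 + 3.0)*z = -11 + 3.0*(-0.1621 + 1.9219)
z^{k+1} = -0.3011
Step 3: u-update.
u^{k+1} = 1.9219 - 0.1621 + 0.3011 = 2.0608
Step 4: Primal residual = |-0.1621 + 0.3011| = 0.1389


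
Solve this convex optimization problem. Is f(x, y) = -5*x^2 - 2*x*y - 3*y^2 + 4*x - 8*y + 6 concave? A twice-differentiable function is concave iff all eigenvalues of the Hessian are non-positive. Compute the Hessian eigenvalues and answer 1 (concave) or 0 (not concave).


The Hessian of f(x,y) = -5*x^2 - 2*x*y - 3*y^2 + 4*x - 8*y + 6 is:
H = [[-10, -2], [-2, -6]]
Trace = -10 - 6 = -16
Determinant = -10*-6 - (-2)^2 = 56
Discriminant = (-16)^2 - 4*56 = 32.0
Eigenvalues: lambda_1 = -10.8284, lambda_2 = -5.1716
The function is concave.

1


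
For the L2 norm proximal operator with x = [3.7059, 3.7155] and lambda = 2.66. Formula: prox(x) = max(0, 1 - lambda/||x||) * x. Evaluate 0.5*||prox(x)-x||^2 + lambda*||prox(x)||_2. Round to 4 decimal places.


Step 1: Compute ||x||.
||x|| = 5.2477
Step 2: Compute scaling factor.
scale = max(0, 1 - 2.66/5.2477) = 0.4931
Step 3: prox(x) = [1.8274, 1.8322]
||prox(x)|| = 2.5877
Step 4: Proximal objective.
0.5*||prox-x||^2 = 3.5378
lambda*||prox|| = 6.8833
Total = 10.4212


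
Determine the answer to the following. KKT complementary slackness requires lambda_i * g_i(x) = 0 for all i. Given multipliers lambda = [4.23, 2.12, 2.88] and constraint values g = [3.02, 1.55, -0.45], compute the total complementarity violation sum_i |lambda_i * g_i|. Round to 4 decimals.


KKT complementary slackness check:
lambda_1 * g_1 = 4.23 * 3.02 = 12.7746
lambda_2 * g_2 = 2.12 * 1.55 = 3.286
lambda_3 * g_3 = 2.88 * -0.45 = -1.296
Total violation = 12.7746 + 3.286 + 1.296 = 17.3566


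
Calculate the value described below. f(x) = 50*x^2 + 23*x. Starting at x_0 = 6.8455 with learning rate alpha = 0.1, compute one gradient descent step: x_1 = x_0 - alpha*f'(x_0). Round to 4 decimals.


We compute the gradient at x_0 and apply the update.
f'(x) = 100*x + 23
f'(6.8455) = 100*6.8455 + 23 = 707.55
x_1 = 6.8455 - 0.1*707.55 = -63.9095


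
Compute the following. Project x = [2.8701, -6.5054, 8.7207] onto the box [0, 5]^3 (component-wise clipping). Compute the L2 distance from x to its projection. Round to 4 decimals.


Project each component onto [0, 5].
clip(2.8701) = 2.8701, clip(-6.5054) = 0.0, clip(8.7207) = 5.0
Projection = [2.8701, 0.0, 5.0]
Squared diffs: [0.0, 42.3202, 13.8436]
Distance = sqrt(56.1638) = 7.4943


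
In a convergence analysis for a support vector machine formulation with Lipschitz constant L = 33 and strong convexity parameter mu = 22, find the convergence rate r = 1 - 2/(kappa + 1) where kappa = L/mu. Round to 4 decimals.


Step 1: Compute the condition number.
kappa = L/mu = 33/22 = 1.5
Step 2: Compute the convergence rate.
r = 1 - 2/(kappa + 1) = 1 - 2*mu/(L + mu) = (L - mu)/(L + mu) = 11/55 = 0.2


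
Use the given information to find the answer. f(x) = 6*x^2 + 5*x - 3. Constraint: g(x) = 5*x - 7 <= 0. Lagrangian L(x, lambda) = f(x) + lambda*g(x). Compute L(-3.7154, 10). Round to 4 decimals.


Step 1: Evaluate f(x).
f(-3.7154) = 6*(-3.7154)^2 + 5*(-3.7154) - 3 = 61.2482
Step 2: Evaluate g(x).
g(-3.7154) = 5*-3.7154 - 7 = -25.577
Step 3: Compute Lagrangian.
L = 61.2482 + 10*-25.577 = -194.5218


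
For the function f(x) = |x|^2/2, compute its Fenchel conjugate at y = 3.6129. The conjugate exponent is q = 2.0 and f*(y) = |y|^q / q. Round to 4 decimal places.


The conjugate exponent q satisfies 1/p + 1/q = 1.
p = 2, so q = 2/(2 - 1) = 2.0
|y|^q = 3.6129^2.0 = 13.053
f*(3.6129) = 13.053 / 2.0 = 6.5265


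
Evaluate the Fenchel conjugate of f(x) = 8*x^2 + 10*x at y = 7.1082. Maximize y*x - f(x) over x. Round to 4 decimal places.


f*(y) = sup_x {y*x - a*x^2 - b*x} = sup_x {(y-b)*x - a*x^2}
FOC: (y - b) - 2a*x = 0 => x* = (y - b)/(2a)
x* = (7.1082 - 10)/(2*8) = -0.1807
f*(7.1082) = (y-b)^2/(4a) = (7.1082 - 10)^2/(4*8)
= 8.3625/32 = 0.2613


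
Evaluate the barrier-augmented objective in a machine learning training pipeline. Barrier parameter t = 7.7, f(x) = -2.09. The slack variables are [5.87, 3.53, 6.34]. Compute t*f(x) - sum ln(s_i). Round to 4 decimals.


Step 1: Compute log-barrier.
ln values: [1.7699, 1.2613, 1.8469]
phi = -(1.7699 + 1.2613 + 1.8469) = -4.878
Step 2: Compute augmented objective.
t*f(x) = 7.7*-2.09 = -16.093
Total = -16.093 - 4.878 = -20.971


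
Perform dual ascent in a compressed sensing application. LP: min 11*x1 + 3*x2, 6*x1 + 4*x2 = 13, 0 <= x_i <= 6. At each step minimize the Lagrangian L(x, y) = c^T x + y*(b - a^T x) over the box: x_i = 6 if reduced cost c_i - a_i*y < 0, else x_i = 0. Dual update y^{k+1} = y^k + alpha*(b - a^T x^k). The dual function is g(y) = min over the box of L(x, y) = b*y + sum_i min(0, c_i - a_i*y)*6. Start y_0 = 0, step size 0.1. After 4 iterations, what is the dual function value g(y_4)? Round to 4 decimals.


Dual ascent for LP: min 11*x1 + 3*x2, 6*x1 + 4*x2 = 13, 0 <= x_i <= 6
Step 1: y^k = 0.0, reduced costs: (11.0, 3.0)
  x^k = (0.0, 0.0), subgradient = b - a^T x = 13.0
  y^{k+1} = 0.0 + 0.1*13.0 = 1.3
Step 2: y^k = 1.3, reduced costs: (3.2, -2.2)
  x^k = (0.0, 6.0), subgradient = b - a^T x = -11.0
  y^{k+1} = 1.3 + 0.1*-11.0 = 0.2
Step 3: y^k = 0.2, reduced costs: (9.8, 2.2)
  x^k = (0.0, 0.0), subgradient = b - a^T x = 13.0
  y^{k+1} = 0.2 + 0.1*13.0 = 1.5
Step 4: y^k = 1.5, reduced costs: (2.0, -3.0)
  x^k = (0.0, 6.0), subgradient = b - a^T x = -11.0
  y^{k+1} = 1.5 + 0.1*-11.0 = 0.4
Dual objective at y_4 = 0.4: reduced costs (8.6, 1.4), box minimizer x = (0.0, 0.0)
g(y_4) = b*y + (c1 - a1*y)*x1 + (c2 - a2*y)*x2 = 13*0.4 + 8.6*0.0 + 1.4*0.0 = 5.2 + 0.0 + 0.0 = 5.2


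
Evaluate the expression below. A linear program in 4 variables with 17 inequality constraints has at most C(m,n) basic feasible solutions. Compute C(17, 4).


Each vertex corresponds to some choice of n active constraints out of m, so the number of vertices is at most C(m, n) = m! / (n!(m-n)!).
m = 17, n = 4
Numerator: 17 * 16 * 15 * 14
Denominator: 4! = 24
C(17, 4) = 2380


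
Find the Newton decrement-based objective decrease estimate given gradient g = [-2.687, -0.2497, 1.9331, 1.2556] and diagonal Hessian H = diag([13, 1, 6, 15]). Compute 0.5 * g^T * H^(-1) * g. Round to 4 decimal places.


Step 1: H is diagonal, so H^(-1) * g = [-0.2067, -0.2497, 0.3222, 0.0837].
Step 2: g^T H^(-1) g = sum_i g_i^2 / H_ii
  = (-2.687)^2/13 + (-0.2497)^2/1 + (1.9331)^2/6 + (1.2556)^2/15
  = 0.5554 + 0.0624 + 0.6228 + 0.1051 = 1.3456
Step 3: Objective decrease = 0.5 * g^T H^(-1) g = 0.6728


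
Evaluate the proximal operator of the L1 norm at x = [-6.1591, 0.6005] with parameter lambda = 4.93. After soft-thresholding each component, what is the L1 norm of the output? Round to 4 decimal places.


Soft-thresholding with lambda = 4.93:
prox(-6.1591) = sign(-6.1591)*max(|-6.1591| - 4.93, 0) = -1.2291
prox(0.6005) = sign(0.6005)*max(|0.6005| - 4.93, 0) = 0.0
prox(x) = [-1.2291, 0.0]
||prox(x)||_1 = 1.2291 + 0.0 = 1.2291


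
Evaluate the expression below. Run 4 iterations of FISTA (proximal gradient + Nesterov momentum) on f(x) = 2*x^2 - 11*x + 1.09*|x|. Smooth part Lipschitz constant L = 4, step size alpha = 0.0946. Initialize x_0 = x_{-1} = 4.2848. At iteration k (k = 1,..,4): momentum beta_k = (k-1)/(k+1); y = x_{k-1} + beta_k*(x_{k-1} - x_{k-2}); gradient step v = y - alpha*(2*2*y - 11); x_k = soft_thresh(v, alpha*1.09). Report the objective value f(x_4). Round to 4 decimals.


FISTA on f(x) = 2*x^2 - 11*x + 1.09*|x|
L = 4, alpha = 0.0946
Iteration 1: beta = 0.0, y = 4.2848 + 0.0*(4.2848 - 4.2848) = 4.2848
  grad(y) = 6.1392, v = y - alpha*grad = 3.704
  prox(v) = soft_thresh(3.704, 0.1031) = 3.6009
Iteration 2: beta = 0.3333, y = 3.6009 + 0.3333*(3.6009 - 4.2848) = 3.373
  grad(y) = 2.4918, v = y - alpha*grad = 3.1372
  prox(v) = soft_thresh(3.1372, 0.1031) = 3.0341
Iteration 3: beta = 0.5, y = 3.0341 + 0.5*(3.0341 - 3.6009) = 2.7507
  grad(y) = 0.0029, v = y - alpha*grad = 2.7504
  prox(v) = soft_thresh(2.7504, 0.1031) = 2.6473
Iteration 4: beta = 0.6, y = 2.6473 + 0.6*(2.6473 - 3.0341) = 2.4153
  grad(y) = -1.339, v = y - alpha*grad = 2.5419
  prox(v) = soft_thresh(2.5419, 0.1031) = 2.4388
f(x_4) = 2*2.4388^2 - 11*2.4388 + 1.09*|2.4388| = -12.273


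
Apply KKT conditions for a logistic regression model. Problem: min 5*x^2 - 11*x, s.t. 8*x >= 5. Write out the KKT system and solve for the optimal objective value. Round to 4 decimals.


Step 1: Try lambda = 0 (constraint inactive).
Stationarity: 2*5*x - 11 = 0
x* = 11/(2*5) = 1.1
Check constraint: 8*1.1 = 8.8 >= 5 -- satisfied.
Step 2: Compute optimal value.
f(x*) = 5*1.1^2 - 11*1.1 = -6.05
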